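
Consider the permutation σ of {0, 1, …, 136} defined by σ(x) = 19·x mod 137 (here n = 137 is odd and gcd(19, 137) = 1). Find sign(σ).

+1

Trace 64: π^k(64) = [64, 120, 88, 28, 121, 107, 115] for k=0..6.
Decompose π into cycles: lengths [68, 68, 1] (3 cycles, including the fixed point 0).
sign(π) = (−1)^{n − #cycles} = (−1)^{137−3} = (−1)^134 = +1.
Check: (19/137) = +1 by Zolotarev.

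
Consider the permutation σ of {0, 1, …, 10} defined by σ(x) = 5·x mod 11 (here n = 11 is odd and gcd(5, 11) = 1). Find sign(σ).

+1

Start at x=5: 5 → 3 → 4 → 9 → 1 → 5 (one orbit).
The orbit structure of x ↦ 5x mod 11: 3 orbits of sizes [5, 5, 1].
n − c = 11 − 3 = 8; sign = (−1)^8 = +1.
Via Zolotarev, sign(π_{5}) = (5|11) = +1.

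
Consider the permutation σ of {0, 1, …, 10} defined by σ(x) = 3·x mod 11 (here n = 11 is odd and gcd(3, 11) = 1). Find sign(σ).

Trace 5: π^k(5) = [5, 4, 1, 3, 9] for k=0..4.
The orbit structure of x ↦ 3x mod 11: 3 orbits of sizes [5, 5, 1].
With 3 cycles on 11 points, sign = (−1)^{11−3} = +1.
Check: (3/11) = +1 by Zolotarev.

+1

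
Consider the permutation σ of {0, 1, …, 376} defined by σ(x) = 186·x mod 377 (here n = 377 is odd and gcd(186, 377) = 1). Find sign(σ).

-1

Trace 146: π^k(146) = [146, 12, 347, 75, 1, 186, 289] for k=0..6.
The orbit structure of x ↦ 186x mod 377: 38 orbits of sizes [12, 12, 12, 12, 12, 12, 12, 12, 12, 12, 12, 12, 12, 12, 12, 12, 12, 12, 12, 12, 12, 12, 12, 12, 12, 12, 12, 12, 6, 6, 4, 4, 4, 4, 4, 4, 4, 1].
Σ(ℓ_i−1) = 377−38 = 339; sign = (−1)^339 = -1.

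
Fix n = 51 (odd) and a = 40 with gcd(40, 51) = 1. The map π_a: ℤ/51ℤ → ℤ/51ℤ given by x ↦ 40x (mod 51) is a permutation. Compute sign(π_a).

-1

Orbit of 13 under x↦40x: [13, 10, 43, 37, 1, 40, 19]… (length divides ord_51(40)).
6 cycles of lengths [16, 16, 16, 1, 1, 1].
Σ(ℓ_i−1) = 51−6 = 45; sign = (−1)^45 = -1.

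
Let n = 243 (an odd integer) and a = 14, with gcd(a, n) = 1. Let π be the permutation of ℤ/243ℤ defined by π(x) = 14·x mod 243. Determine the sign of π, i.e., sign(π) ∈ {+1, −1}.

-1

Trace 17: π^k(17) = [17, 238, 173, 235, 131, 133, 161] for k=0..6.
6 cycles of lengths [162, 54, 18, 6, 2, 1].
243 − 6 = 237 transpositions; sign(π) = (−1)^237 = -1.
(14|243)_J = -1 (Zolotarev's lemma cross-check).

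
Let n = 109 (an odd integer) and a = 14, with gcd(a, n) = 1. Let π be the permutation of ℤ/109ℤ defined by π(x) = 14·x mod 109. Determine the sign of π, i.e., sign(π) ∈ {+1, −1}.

Start at x=15: 15 → 101 → 106 → 67 → 66 → 52 → 74 → … (one orbit).
Decompose π into cycles: lengths [108, 1] (2 cycles, including the fixed point 0).
n − c = 109 − 2 = 107; sign = (−1)^107 = -1.

-1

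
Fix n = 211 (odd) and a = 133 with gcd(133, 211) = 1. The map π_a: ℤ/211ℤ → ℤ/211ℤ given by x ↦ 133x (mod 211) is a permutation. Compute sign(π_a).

-1

Orbit of 117 under x↦133x: [117, 158, 125, 167, 56, 63, 150]… (length divides ord_211(133)).
Cycle type of π: 210 + 1; total 2 cycles.
211 − 2 = 209 transpositions; sign(π) = (−1)^209 = -1.
(133|211)_J = -1 (Zolotarev's lemma cross-check).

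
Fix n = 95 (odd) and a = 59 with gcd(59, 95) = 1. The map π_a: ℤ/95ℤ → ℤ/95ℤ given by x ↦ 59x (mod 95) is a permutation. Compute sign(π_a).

Orbit of 94 under x↦59x: [94, 36, 34, 11, 79, 6, 69]… (length divides ord_95(59)).
Cycle lengths of π_59 on ℤ/95ℤ: [18, 18, 18, 18, 18, 2, 2, 1]; 8 cycles in total.
n − c = 95 − 8 = 87; sign = (−1)^87 = -1.

-1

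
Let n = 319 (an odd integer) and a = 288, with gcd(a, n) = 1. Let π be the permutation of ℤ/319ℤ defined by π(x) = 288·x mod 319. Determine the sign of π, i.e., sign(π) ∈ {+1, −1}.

+1

Start at x=217: 217 → 291 → 230 → 207 → 282 → 190 → 171 → … (one orbit).
π_288 has 5 disjoint cycles with lengths [140, 140, 28, 10, 1] on {0,…,318}.
sign(π) = (−1)^{n − #cycles} = (−1)^{319−5} = (−1)^314 = +1.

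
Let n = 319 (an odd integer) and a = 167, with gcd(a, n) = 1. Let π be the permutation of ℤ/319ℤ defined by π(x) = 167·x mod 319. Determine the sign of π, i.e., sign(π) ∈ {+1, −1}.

Start at x=266: 266 → 81 → 129 → 170 → 318 → 152 → 183 → … (one orbit).
Cycle lengths of π_167 on ℤ/319ℤ: [70, 70, 70, 70, 14, 14, 10, 1]; 8 cycles in total.
8 cycles on 319: each ℓ→(−1)^(ℓ−1), product (−1)^311 = -1.
(167|319)_J = -1 (Zolotarev's lemma cross-check).

-1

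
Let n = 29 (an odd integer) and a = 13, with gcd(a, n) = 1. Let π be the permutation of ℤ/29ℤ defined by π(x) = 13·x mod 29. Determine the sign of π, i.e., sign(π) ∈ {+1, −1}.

+1

Orbit of 28 under x↦13x: [28, 16, 5, 7, 4, 23, 9]… (length divides ord_29(13)).
Decompose π into cycles: lengths [14, 14, 1] (3 cycles, including the fixed point 0).
n − c = 29 − 3 = 26; sign = (−1)^26 = +1.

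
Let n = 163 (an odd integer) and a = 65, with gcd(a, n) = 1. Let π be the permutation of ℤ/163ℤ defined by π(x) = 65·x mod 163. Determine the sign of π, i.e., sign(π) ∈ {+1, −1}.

+1

Orbit of 126 under x↦65x: [126, 40, 155, 132, 104, 77, 115]… (length divides ord_163(65)).
Decompose π into cycles: lengths [27, 27, 27, 27, 27, 27, 1] (7 cycles, including the fixed point 0).
sign(π) = (−1)^{n − #cycles} = (−1)^{163−7} = (−1)^156 = +1.
Check: (65/163) = +1 by Zolotarev.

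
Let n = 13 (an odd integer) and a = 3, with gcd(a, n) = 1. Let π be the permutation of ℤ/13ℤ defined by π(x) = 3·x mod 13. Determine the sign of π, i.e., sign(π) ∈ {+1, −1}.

+1

Start at x=1: 1 → 3 → 9 → 1 (one orbit).
The orbit structure of x ↦ 3x mod 13: 5 orbits of sizes [3, 3, 3, 3, 1].
sign(π) = (−1)^{n − #cycles} = (−1)^{13−5} = (−1)^8 = +1.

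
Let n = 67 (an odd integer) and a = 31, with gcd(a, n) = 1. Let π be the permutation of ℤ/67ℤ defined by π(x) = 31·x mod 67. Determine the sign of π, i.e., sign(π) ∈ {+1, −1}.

-1

Start at x=27: 27 → 33 → 18 → 22 → 12 → 37 → 8 → … (one orbit).
Cycle type of π: 66 + 1; total 2 cycles.
sign(π) = (−1)^{n − #cycles} = (−1)^{67−2} = (−1)^65 = -1.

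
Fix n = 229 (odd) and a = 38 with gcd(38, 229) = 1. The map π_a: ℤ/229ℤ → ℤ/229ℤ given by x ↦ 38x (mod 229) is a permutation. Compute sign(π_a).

Orbit of 2 under x↦38x: [2, 76, 140, 53, 182, 46, 145]… (length divides ord_229(38)).
The orbit structure of x ↦ 38x mod 229: 2 orbits of sizes [228, 1].
sign(π) = (−1)^{n − #cycles} = (−1)^{229−2} = (−1)^227 = -1.
(38|229)_J = -1 (Zolotarev's lemma cross-check).

-1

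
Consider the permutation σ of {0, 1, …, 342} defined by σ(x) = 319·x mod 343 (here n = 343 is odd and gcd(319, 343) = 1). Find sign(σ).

+1

Orbit of 200 under x↦319x: [200, 2, 295, 123, 135, 190, 242]… (length divides ord_343(319)).
Decompose π into cycles: lengths [147, 147, 21, 21, 3, 3, 1] (7 cycles, including the fixed point 0).
Σ(ℓ_i−1) = 343−7 = 336; sign = (−1)^336 = +1.
(319|343)_J = +1 (Zolotarev's lemma cross-check).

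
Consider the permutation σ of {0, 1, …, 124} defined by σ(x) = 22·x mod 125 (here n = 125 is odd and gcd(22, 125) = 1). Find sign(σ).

-1

Trace 112: π^k(112) = [112, 89, 83, 76, 47, 34, 123] for k=0..6.
Cycle lengths of π_22 on ℤ/125ℤ: [100, 20, 4, 1]; 4 cycles in total.
4 cycles on 125: each ℓ→(−1)^(ℓ−1), product (−1)^121 = -1.
(22|125)_J = -1 (Zolotarev's lemma cross-check).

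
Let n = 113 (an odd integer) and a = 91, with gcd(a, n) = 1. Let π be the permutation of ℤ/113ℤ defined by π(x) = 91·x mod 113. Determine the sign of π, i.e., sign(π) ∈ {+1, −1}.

+1

Trace 69: π^k(69) = [69, 64, 61, 14, 31, 109, 88] for k=0..6.
Cycle lengths of π_91 on ℤ/113ℤ: [56, 56, 1]; 3 cycles in total.
n − c = 113 − 3 = 110; sign = (−1)^110 = +1.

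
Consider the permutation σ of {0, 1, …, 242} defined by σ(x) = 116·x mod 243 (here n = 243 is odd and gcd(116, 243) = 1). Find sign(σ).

Start at x=127: 127 → 152 → 136 → 224 → 226 → 215 → 154 → … (one orbit).
π_116 has 14 disjoint cycles with lengths [54, 54, 54, 18, 18, 18, 6, 6, 6, 2, 2, 2, 2, 1] on {0,…,242}.
243 − 14 = 229 transpositions; sign(π) = (−1)^229 = -1.
Via Zolotarev, sign(π_{116}) = (116|243) = -1.

-1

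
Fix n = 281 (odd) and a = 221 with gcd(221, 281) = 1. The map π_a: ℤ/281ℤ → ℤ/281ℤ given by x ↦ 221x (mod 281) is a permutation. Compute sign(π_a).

-1

Start at x=192: 192 → 1 → 221 → 228 → 89 → 280 → 60 → … (one orbit).
Decompose π into cycles: lengths [8, 8, 8, 8, 8, 8, 8, 8, 8, 8, 8, 8, 8, 8, 8, 8, 8, 8, 8, 8, 8, 8, 8, 8, 8, 8, 8, 8, 8, 8, 8, 8, 8, 8, 8, 1] (36 cycles, including the fixed point 0).
36 cycles on 281: each ℓ→(−1)^(ℓ−1), product (−1)^245 = -1.
The Jacobi symbol (221|281) = -1 (Zolotarev) agrees.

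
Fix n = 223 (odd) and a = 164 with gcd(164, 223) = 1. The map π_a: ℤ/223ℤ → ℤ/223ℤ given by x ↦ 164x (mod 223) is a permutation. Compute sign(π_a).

Orbit of 169 under x↦164x: [169, 64, 15, 7, 33, 60, 28]… (length divides ord_223(164)).
7 cycles of lengths [37, 37, 37, 37, 37, 37, 1].
n − c = 223 − 7 = 216; sign = (−1)^216 = +1.

+1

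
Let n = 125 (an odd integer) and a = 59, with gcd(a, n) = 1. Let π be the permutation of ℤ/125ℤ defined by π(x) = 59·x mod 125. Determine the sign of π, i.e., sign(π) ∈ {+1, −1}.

Start at x=116: 116 → 94 → 46 → 89 → 1 → 59 → 106 → … (one orbit).
Cycle lengths of π_59 on ℤ/125ℤ: [50, 50, 10, 10, 2, 2, 1]; 7 cycles in total.
sign(π) = (−1)^{n − #cycles} = (−1)^{125−7} = (−1)^118 = +1.
Zolotarev: (59|125) = +1, matching the cycle-count sign.

+1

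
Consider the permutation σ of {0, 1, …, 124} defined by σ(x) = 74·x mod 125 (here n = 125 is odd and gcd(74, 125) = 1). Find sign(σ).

+1

Orbit of 99 under x↦74x: [99, 76, 124, 51, 24, 26, 49]… (length divides ord_125(74)).
Cycle lengths of π_74 on ℤ/125ℤ: [10, 10, 10, 10, 10, 10, 10, 10, 10, 10, 2, 2, 2, 2, 2, 2, 2, 2, 2, 2, 2, 2, 1]; 23 cycles in total.
125 − 23 = 102 transpositions; sign(π) = (−1)^102 = +1.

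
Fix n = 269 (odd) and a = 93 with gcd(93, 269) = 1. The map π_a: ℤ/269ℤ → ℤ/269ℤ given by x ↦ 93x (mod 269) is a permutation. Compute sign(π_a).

+1

Start at x=177: 177 → 52 → 263 → 249 → 23 → 256 → 136 → … (one orbit).
Decompose π into cycles: lengths [67, 67, 67, 67, 1] (5 cycles, including the fixed point 0).
Σ(ℓ_i−1) = 269−5 = 264; sign = (−1)^264 = +1.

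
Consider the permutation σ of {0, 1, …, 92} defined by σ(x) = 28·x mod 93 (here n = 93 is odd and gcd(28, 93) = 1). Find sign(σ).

+1

Orbit of 4 under x↦28x: [4, 19, 67, 16, 76, 82, 64]… (length divides ord_93(28)).
π_28 has 9 disjoint cycles with lengths [15, 15, 15, 15, 15, 15, 1, 1, 1] on {0,…,92}.
Σ(ℓ_i−1) = 93−9 = 84; sign = (−1)^84 = +1.
The Jacobi symbol (28|93) = +1 (Zolotarev) agrees.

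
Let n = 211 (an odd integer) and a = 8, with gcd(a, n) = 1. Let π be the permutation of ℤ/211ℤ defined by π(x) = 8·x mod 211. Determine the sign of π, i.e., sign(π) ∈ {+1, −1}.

-1

Orbit of 13 under x↦8x: [13, 104, 199, 115, 76, 186, 11]… (length divides ord_211(8)).
Decompose π into cycles: lengths [70, 70, 70, 1] (4 cycles, including the fixed point 0).
Σ(ℓ_i−1) = 211−4 = 207; sign = (−1)^207 = -1.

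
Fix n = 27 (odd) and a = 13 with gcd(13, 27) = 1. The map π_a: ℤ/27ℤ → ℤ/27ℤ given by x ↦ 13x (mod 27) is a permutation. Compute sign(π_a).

Orbit of 10 under x↦13x: [10, 22, 16, 19, 4, 25, 1]… (length divides ord_27(13)).
π_13 has 7 disjoint cycles with lengths [9, 9, 3, 3, 1, 1, 1] on {0,…,26}.
With 7 cycles on 27 points, sign = (−1)^{27−7} = +1.
(13|27)_J = +1 (Zolotarev's lemma cross-check).

+1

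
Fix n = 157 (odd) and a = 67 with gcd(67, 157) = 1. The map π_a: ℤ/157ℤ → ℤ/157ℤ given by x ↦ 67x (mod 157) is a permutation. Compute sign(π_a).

+1

Start at x=16: 16 → 130 → 75 → 1 → 67 → 93 → 108 → … (one orbit).
Cycle type of π: 13×12 + 1; total 13 cycles.
sign(π) = (−1)^{n − #cycles} = (−1)^{157−13} = (−1)^144 = +1.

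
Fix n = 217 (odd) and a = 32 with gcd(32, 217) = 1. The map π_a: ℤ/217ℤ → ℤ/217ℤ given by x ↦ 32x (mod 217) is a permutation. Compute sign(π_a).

+1

Trace 1: π^k(1) = [1, 32, 156] for k=0..2.
93 cycles of lengths [3, 3, 3, 3, 3, 3, 3, 3, 3, 3, 3, 3, 3, 3, 3, 3, 3, 3, 3, 3, 3, 3, 3, 3, 3, 3, 3, 3, 3, 3, 3, 3, 3, 3, 3, 3, 3, 3, 3, 3, 3, 3, 3, 3, 3, 3, 3, 3, 3, 3, 3, 3, 3, 3, 3, 3, 3, 3, 3, 3, 3, 3, 1, 1, 1, 1, 1, 1, 1, 1, 1, 1, 1, 1, 1, 1, 1, 1, 1, 1, 1, 1, 1, 1, 1, 1, 1, 1, 1, 1, 1, 1, 1].
With 93 cycles on 217 points, sign = (−1)^{217−93} = +1.
Zolotarev: (32|217) = +1, matching the cycle-count sign.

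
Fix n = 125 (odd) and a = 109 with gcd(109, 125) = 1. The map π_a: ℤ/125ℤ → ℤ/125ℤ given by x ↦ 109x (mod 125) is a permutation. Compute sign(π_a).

+1

Trace 54: π^k(54) = [54, 11, 74, 66, 69, 21, 39] for k=0..6.
7 cycles of lengths [50, 50, 10, 10, 2, 2, 1].
n − c = 125 − 7 = 118; sign = (−1)^118 = +1.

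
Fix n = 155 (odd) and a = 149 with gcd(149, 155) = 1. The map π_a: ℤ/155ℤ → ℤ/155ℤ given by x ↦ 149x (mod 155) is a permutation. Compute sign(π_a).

+1

Trace 94: π^k(94) = [94, 56, 129, 1, 149, 36] for k=0..5.
Cycle lengths of π_149 on ℤ/155ℤ: [6, 6, 6, 6, 6, 6, 6, 6, 6, 6, 6, 6, 6, 6, 6, 6, 6, 6, 6, 6, 3, 3, 3, 3, 3, 3, 3, 3, 3, 3, 2, 2, 1]; 33 cycles in total.
With 33 cycles on 155 points, sign = (−1)^{155−33} = +1.
(149|155)_J = +1 (Zolotarev's lemma cross-check).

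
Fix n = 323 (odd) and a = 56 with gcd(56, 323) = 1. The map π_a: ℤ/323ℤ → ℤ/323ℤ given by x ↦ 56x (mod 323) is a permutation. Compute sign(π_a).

+1

Trace 75: π^k(75) = [75, 1, 56, 229, 227, 115, 303] for k=0..6.
π_56 has 29 disjoint cycles with lengths [16, 16, 16, 16, 16, 16, 16, 16, 16, 16, 16, 16, 16, 16, 16, 16, 16, 16, 16, 2, 2, 2, 2, 2, 2, 2, 2, 2, 1] on {0,…,322}.
Σ(ℓ_i−1) = 323−29 = 294; sign = (−1)^294 = +1.
Via Zolotarev, sign(π_{56}) = (56|323) = +1.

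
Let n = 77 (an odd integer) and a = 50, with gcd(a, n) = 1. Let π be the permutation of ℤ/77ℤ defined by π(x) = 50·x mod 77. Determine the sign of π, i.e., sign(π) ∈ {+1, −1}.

-1

Trace 8: π^k(8) = [8, 15, 57, 1, 50, 36, 29] for k=0..6.
Cycle lengths of π_50 on ℤ/77ℤ: [10, 10, 10, 10, 10, 10, 10, 1, 1, 1, 1, 1, 1, 1]; 14 cycles in total.
sign(π) = (−1)^{n − #cycles} = (−1)^{77−14} = (−1)^63 = -1.
Via Zolotarev, sign(π_{50}) = (50|77) = -1.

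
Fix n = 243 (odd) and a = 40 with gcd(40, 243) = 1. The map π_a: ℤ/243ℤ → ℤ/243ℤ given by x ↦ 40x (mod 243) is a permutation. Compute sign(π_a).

Trace 217: π^k(217) = [217, 175, 196, 64, 130, 97, 235] for k=0..6.
Cycle lengths of π_40 on ℤ/243ℤ: [81, 81, 27, 27, 9, 9, 3, 3, 1, 1, 1]; 11 cycles in total.
n − c = 243 − 11 = 232; sign = (−1)^232 = +1.
Zolotarev: (40|243) = +1, matching the cycle-count sign.

+1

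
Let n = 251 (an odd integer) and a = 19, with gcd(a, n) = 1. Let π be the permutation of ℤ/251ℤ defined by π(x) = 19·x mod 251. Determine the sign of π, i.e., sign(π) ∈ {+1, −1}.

-1

Trace 103: π^k(103) = [103, 200, 35, 163, 85, 109, 63] for k=0..6.
Cycle lengths of π_19 on ℤ/251ℤ: [250, 1]; 2 cycles in total.
2 cycles on 251: each ℓ→(−1)^(ℓ−1), product (−1)^249 = -1.
(19|251)_J = -1 (Zolotarev's lemma cross-check).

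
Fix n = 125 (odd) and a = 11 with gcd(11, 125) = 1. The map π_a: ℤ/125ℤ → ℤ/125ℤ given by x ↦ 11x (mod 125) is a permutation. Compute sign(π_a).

Trace 71: π^k(71) = [71, 31, 91, 1, 11, 121, 81] for k=0..6.
The orbit structure of x ↦ 11x mod 125: 13 orbits of sizes [25, 25, 25, 25, 5, 5, 5, 5, 1, 1, 1, 1, 1].
With 13 cycles on 125 points, sign = (−1)^{125−13} = +1.

+1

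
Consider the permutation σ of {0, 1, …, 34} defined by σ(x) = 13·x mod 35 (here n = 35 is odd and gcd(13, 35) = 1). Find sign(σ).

Trace 13: π^k(13) = [13, 29, 27, 1] for k=0..3.
The orbit structure of x ↦ 13x mod 35: 11 orbits of sizes [4, 4, 4, 4, 4, 4, 4, 2, 2, 2, 1].
sign(π) = (−1)^{n − #cycles} = (−1)^{35−11} = (−1)^24 = +1.
Check: (13/35) = +1 by Zolotarev.

+1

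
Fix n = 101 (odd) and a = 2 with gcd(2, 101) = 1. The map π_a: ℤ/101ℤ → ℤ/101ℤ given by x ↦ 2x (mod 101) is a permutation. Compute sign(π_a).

Start at x=5: 5 → 10 → 20 → 40 → 80 → 59 → 17 → … (one orbit).
Decompose π into cycles: lengths [100, 1] (2 cycles, including the fixed point 0).
n − c = 101 − 2 = 99; sign = (−1)^99 = -1.

-1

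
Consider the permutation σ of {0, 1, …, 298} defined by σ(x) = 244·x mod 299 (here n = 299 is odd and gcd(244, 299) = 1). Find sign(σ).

Start at x=199: 199 → 118 → 88 → 243 → 90 → 133 → 160 → … (one orbit).
Cycle type of π: 66×4 + 22 + 6×2 + 1; total 8 cycles.
n − c = 299 − 8 = 291; sign = (−1)^291 = -1.
(244|299)_J = -1 (Zolotarev's lemma cross-check).

-1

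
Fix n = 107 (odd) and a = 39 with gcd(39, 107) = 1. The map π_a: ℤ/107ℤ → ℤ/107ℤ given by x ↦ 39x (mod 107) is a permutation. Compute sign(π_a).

+1

Start at x=27: 27 → 90 → 86 → 37 → 52 → 102 → 19 → … (one orbit).
Decompose π into cycles: lengths [53, 53, 1] (3 cycles, including the fixed point 0).
107 − 3 = 104 transpositions; sign(π) = (−1)^104 = +1.
Via Zolotarev, sign(π_{39}) = (39|107) = +1.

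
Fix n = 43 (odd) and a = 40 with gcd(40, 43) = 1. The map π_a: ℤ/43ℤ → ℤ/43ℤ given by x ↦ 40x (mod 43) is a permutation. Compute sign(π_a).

Trace 23: π^k(23) = [23, 17, 35, 24, 14, 1, 40] for k=0..6.
Cycle lengths of π_40 on ℤ/43ℤ: [21, 21, 1]; 3 cycles in total.
With 3 cycles on 43 points, sign = (−1)^{43−3} = +1.

+1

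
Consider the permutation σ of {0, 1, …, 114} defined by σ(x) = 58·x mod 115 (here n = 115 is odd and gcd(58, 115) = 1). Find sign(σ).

Trace 36: π^k(36) = [36, 18, 9, 62, 31, 73, 94] for k=0..6.
6 cycles of lengths [44, 44, 11, 11, 4, 1].
n − c = 115 − 6 = 109; sign = (−1)^109 = -1.
The Jacobi symbol (58|115) = -1 (Zolotarev) agrees.

-1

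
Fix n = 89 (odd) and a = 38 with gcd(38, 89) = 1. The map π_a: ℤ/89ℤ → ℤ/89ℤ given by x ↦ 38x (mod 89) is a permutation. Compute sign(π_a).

Trace 14: π^k(14) = [14, 87, 13, 49, 82, 1, 38] for k=0..6.
2 cycles of lengths [88, 1].
sign(π) = (−1)^{n − #cycles} = (−1)^{89−2} = (−1)^87 = -1.
(38|89)_J = -1 (Zolotarev's lemma cross-check).

-1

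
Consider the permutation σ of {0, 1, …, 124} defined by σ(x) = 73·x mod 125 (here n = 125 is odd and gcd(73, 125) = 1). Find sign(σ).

-1

Trace 84: π^k(84) = [84, 7, 11, 53, 119, 62, 26] for k=0..6.
4 cycles of lengths [100, 20, 4, 1].
Σ(ℓ_i−1) = 125−4 = 121; sign = (−1)^121 = -1.
Via Zolotarev, sign(π_{73}) = (73|125) = -1.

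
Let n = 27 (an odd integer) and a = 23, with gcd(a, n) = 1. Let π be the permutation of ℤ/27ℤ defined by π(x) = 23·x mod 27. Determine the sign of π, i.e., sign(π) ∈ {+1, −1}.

Trace 10: π^k(10) = [10, 14, 25, 8, 22, 20, 1] for k=0..6.
The orbit structure of x ↦ 23x mod 27: 4 orbits of sizes [18, 6, 2, 1].
With 4 cycles on 27 points, sign = (−1)^{27−4} = -1.
Via Zolotarev, sign(π_{23}) = (23|27) = -1.

-1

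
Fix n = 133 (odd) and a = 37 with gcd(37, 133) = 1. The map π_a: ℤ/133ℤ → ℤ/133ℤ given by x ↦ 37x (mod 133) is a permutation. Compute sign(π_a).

Trace 113: π^k(113) = [113, 58, 18, 1, 37, 39] for k=0..5.
Decompose π into cycles: lengths [6, 6, 6, 6, 6, 6, 6, 6, 6, 6, 6, 6, 6, 6, 6, 6, 6, 6, 3, 3, 2, 2, 2, 2, 2, 2, 2, 2, 2, 1] (30 cycles, including the fixed point 0).
30 cycles on 133: each ℓ→(−1)^(ℓ−1), product (−1)^103 = -1.

-1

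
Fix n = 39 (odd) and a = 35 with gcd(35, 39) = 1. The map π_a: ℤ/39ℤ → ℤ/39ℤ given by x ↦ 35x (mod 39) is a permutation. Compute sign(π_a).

Orbit of 1 under x↦35x: [1, 35, 16, 14, 22, 29]… (length divides ord_39(35)).
10 cycles of lengths [6, 6, 6, 6, 3, 3, 3, 3, 2, 1].
n − c = 39 − 10 = 29; sign = (−1)^29 = -1.
Zolotarev: (35|39) = -1, matching the cycle-count sign.

-1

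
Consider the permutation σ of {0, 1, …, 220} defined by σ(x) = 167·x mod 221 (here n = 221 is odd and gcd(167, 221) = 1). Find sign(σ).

+1

Start at x=210: 210 → 152 → 190 → 127 → 214 → 157 → 141 → … (one orbit).
Cycle lengths of π_167 on ℤ/221ℤ: [48, 48, 48, 48, 16, 12, 1]; 7 cycles in total.
221 − 7 = 214 transpositions; sign(π) = (−1)^214 = +1.
Check: (167/221) = +1 by Zolotarev.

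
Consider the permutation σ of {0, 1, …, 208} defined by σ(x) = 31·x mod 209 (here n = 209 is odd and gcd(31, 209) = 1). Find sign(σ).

-1

Trace 49: π^k(49) = [49, 56, 64, 103, 58, 126, 144] for k=0..6.
Cycle lengths of π_31 on ℤ/209ℤ: [30, 30, 30, 30, 30, 30, 6, 6, 6, 5, 5, 1]; 12 cycles in total.
Σ(ℓ_i−1) = 209−12 = 197; sign = (−1)^197 = -1.
(31|209)_J = -1 (Zolotarev's lemma cross-check).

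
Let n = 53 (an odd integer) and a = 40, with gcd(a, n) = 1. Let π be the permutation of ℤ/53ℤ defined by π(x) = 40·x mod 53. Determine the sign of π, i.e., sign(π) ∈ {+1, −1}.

+1

Start at x=43: 43 → 24 → 6 → 28 → 7 → 15 → 17 → … (one orbit).
The orbit structure of x ↦ 40x mod 53: 3 orbits of sizes [26, 26, 1].
n − c = 53 − 3 = 50; sign = (−1)^50 = +1.
Check: (40/53) = +1 by Zolotarev.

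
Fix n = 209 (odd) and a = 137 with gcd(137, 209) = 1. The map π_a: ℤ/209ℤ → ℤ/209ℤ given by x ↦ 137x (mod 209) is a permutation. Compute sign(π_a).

Start at x=81: 81 → 20 → 23 → 16 → 102 → 180 → 207 → … (one orbit).
Cycle lengths of π_137 on ℤ/209ℤ: [45, 45, 45, 45, 9, 9, 5, 5, 1]; 9 cycles in total.
With 9 cycles on 209 points, sign = (−1)^{209−9} = +1.

+1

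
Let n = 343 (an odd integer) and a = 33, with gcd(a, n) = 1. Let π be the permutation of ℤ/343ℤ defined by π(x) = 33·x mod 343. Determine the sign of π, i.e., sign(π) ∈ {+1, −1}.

-1

Start at x=128: 128 → 108 → 134 → 306 → 151 → 181 → 142 → … (one orbit).
The orbit structure of x ↦ 33x mod 343: 4 orbits of sizes [294, 42, 6, 1].
4 cycles on 343: each ℓ→(−1)^(ℓ−1), product (−1)^339 = -1.
(33|343)_J = -1 (Zolotarev's lemma cross-check).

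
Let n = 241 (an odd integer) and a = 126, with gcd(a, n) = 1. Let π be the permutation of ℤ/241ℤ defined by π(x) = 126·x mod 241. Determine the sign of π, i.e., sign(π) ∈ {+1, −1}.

-1

Trace 44: π^k(44) = [44, 1, 126, 211, 76, 177, 130] for k=0..6.
Cycle type of π: 16×15 + 1; total 16 cycles.
16 cycles on 241: each ℓ→(−1)^(ℓ−1), product (−1)^225 = -1.
Check: (126/241) = -1 by Zolotarev.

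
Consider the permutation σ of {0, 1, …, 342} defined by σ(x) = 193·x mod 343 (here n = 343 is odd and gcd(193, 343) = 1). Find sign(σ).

+1

Orbit of 2 under x↦193x: [2, 43, 67, 240, 15, 151, 331]… (length divides ord_343(193)).
7 cycles of lengths [147, 147, 21, 21, 3, 3, 1].
With 7 cycles on 343 points, sign = (−1)^{343−7} = +1.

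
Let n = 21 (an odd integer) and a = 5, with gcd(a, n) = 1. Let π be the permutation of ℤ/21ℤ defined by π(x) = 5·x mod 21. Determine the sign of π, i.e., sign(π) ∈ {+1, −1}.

Trace 4: π^k(4) = [4, 20, 16, 17, 1, 5] for k=0..5.
The orbit structure of x ↦ 5x mod 21: 5 orbits of sizes [6, 6, 6, 2, 1].
21 − 5 = 16 transpositions; sign(π) = (−1)^16 = +1.
(5|21)_J = +1 (Zolotarev's lemma cross-check).

+1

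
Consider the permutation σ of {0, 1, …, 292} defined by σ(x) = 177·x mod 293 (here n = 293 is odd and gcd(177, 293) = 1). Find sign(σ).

Start at x=147: 147 → 235 → 282 → 104 → 242 → 56 → 243 → … (one orbit).
Decompose π into cycles: lengths [292, 1] (2 cycles, including the fixed point 0).
Σ(ℓ_i−1) = 293−2 = 291; sign = (−1)^291 = -1.

-1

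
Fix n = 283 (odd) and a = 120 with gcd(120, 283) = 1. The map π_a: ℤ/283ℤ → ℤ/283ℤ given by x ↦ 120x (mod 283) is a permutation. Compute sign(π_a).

Trace 204: π^k(204) = [204, 142, 60, 125, 1, 120, 250] for k=0..6.
The orbit structure of x ↦ 120x mod 283: 4 orbits of sizes [94, 94, 94, 1].
sign(π) = (−1)^{n − #cycles} = (−1)^{283−4} = (−1)^279 = -1.

-1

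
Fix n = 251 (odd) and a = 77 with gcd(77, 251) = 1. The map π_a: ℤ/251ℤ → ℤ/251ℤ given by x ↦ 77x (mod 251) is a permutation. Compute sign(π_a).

-1

Orbit of 159 under x↦77x: [159, 195, 206, 49, 8, 114, 244]… (length divides ord_251(77)).
π_77 has 2 disjoint cycles with lengths [250, 1] on {0,…,250}.
n − c = 251 − 2 = 249; sign = (−1)^249 = -1.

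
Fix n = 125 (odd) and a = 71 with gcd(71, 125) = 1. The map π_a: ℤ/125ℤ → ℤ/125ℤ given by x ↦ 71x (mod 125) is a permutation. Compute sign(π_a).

Start at x=26: 26 → 96 → 66 → 61 → 81 → 1 → 71 → … (one orbit).
π_71 has 13 disjoint cycles with lengths [25, 25, 25, 25, 5, 5, 5, 5, 1, 1, 1, 1, 1] on {0,…,124}.
125 − 13 = 112 transpositions; sign(π) = (−1)^112 = +1.

+1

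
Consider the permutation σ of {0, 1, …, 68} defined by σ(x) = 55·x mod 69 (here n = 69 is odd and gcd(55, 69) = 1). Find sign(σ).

Orbit of 13 under x↦55x: [13, 25, 64, 1, 55, 58, 16]… (length divides ord_69(55)).
9 cycles of lengths [11, 11, 11, 11, 11, 11, 1, 1, 1].
69 − 9 = 60 transpositions; sign(π) = (−1)^60 = +1.
Zolotarev: (55|69) = +1, matching the cycle-count sign.

+1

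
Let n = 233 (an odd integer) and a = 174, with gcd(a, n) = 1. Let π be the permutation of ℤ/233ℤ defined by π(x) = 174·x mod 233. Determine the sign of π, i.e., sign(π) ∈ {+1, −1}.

-1

Start at x=76: 76 → 176 → 101 → 99 → 217 → 12 → 224 → … (one orbit).
Cycle type of π: 232 + 1; total 2 cycles.
n − c = 233 − 2 = 231; sign = (−1)^231 = -1.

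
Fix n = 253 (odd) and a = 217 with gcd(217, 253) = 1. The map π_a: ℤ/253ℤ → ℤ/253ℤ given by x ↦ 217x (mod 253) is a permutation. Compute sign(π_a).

Orbit of 30 under x↦217x: [30, 185, 171, 169, 241, 179, 134]… (length divides ord_253(217)).
Cycle lengths of π_217 on ℤ/253ℤ: [110, 110, 22, 10, 1]; 5 cycles in total.
Σ(ℓ_i−1) = 253−5 = 248; sign = (−1)^248 = +1.

+1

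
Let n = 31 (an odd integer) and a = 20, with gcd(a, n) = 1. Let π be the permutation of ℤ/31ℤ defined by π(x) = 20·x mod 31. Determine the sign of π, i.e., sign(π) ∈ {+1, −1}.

+1

Orbit of 1 under x↦20x: [1, 20, 28, 2, 9, 25, 4]… (length divides ord_31(20)).
Decompose π into cycles: lengths [15, 15, 1] (3 cycles, including the fixed point 0).
n − c = 31 − 3 = 28; sign = (−1)^28 = +1.
Via Zolotarev, sign(π_{20}) = (20|31) = +1.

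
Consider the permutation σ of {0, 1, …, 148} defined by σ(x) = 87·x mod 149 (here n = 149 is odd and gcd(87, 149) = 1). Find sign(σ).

Trace 85: π^k(85) = [85, 94, 132, 11, 63, 117, 47] for k=0..6.
Decompose π into cycles: lengths [148, 1] (2 cycles, including the fixed point 0).
149 − 2 = 147 transpositions; sign(π) = (−1)^147 = -1.
Via Zolotarev, sign(π_{87}) = (87|149) = -1.

-1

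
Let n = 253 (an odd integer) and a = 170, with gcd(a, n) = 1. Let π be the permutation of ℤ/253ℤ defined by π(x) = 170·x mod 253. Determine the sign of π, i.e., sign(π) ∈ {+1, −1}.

+1

Orbit of 25 under x↦170x: [25, 202, 185, 78, 104, 223, 213]… (length divides ord_253(170)).
Decompose π into cycles: lengths [55, 55, 55, 55, 11, 11, 5, 5, 1] (9 cycles, including the fixed point 0).
Σ(ℓ_i−1) = 253−9 = 244; sign = (−1)^244 = +1.
(170|253)_J = +1 (Zolotarev's lemma cross-check).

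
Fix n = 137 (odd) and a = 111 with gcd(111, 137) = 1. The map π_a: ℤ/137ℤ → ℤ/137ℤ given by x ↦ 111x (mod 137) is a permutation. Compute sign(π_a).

-1

Start at x=43: 43 → 115 → 24 → 61 → 58 → 136 → 26 → … (one orbit).
Cycle type of π: 136 + 1; total 2 cycles.
2 cycles on 137: each ℓ→(−1)^(ℓ−1), product (−1)^135 = -1.
Check: (111/137) = -1 by Zolotarev.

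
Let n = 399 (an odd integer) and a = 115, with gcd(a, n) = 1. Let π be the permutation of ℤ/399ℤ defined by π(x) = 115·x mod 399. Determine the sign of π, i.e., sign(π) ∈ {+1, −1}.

Start at x=286: 286 → 172 → 229 → 1 → 115 → 58 → 286 (one orbit).
Cycle lengths of π_115 on ℤ/399ℤ: [6, 6, 6, 6, 6, 6, 6, 6, 6, 6, 6, 6, 6, 6, 6, 6, 6, 6, 6, 6, 6, 6, 6, 6, 6, 6, 6, 6, 6, 6, 6, 6, 6, 6, 6, 6, 6, 6, 6, 6, 6, 6, 6, 6, 6, 6, 6, 6, 6, 6, 6, 6, 6, 6, 6, 6, 6, 1, 1, 1, 1, 1, 1, 1, 1, 1, 1, 1, 1, 1, 1, 1, 1, 1, 1, 1, 1, 1, 1, 1, 1, 1, 1, 1, 1, 1, 1, 1, 1, 1, 1, 1, 1, 1, 1, 1, 1, 1, 1, 1, 1, 1, 1, 1, 1, 1, 1, 1, 1, 1, 1, 1, 1, 1]; 114 cycles in total.
n − c = 399 − 114 = 285; sign = (−1)^285 = -1.

-1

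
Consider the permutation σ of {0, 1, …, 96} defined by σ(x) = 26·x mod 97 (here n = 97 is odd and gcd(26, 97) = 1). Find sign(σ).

-1

Start at x=29: 29 → 75 → 10 → 66 → 67 → 93 → 90 → … (one orbit).
Cycle lengths of π_26 on ℤ/97ℤ: [96, 1]; 2 cycles in total.
n − c = 97 − 2 = 95; sign = (−1)^95 = -1.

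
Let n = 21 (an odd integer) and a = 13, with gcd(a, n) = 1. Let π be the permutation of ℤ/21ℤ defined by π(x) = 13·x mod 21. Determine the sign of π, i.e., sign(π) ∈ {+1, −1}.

-1

Trace 1: π^k(1) = [1, 13] for k=0..1.
π_13 has 12 disjoint cycles with lengths [2, 2, 2, 2, 2, 2, 2, 2, 2, 1, 1, 1] on {0,…,20}.
sign(π) = (−1)^{n − #cycles} = (−1)^{21−12} = (−1)^9 = -1.
The Jacobi symbol (13|21) = -1 (Zolotarev) agrees.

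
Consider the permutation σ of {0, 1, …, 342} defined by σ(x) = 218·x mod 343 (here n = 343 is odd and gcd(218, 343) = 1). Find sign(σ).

Trace 162: π^k(162) = [162, 330, 253, 274, 50, 267, 239] for k=0..6.
Decompose π into cycles: lengths [49, 49, 49, 49, 49, 49, 7, 7, 7, 7, 7, 7, 1, 1, 1, 1, 1, 1, 1] (19 cycles, including the fixed point 0).
19 cycles on 343: each ℓ→(−1)^(ℓ−1), product (−1)^324 = +1.
Check: (218/343) = +1 by Zolotarev.

+1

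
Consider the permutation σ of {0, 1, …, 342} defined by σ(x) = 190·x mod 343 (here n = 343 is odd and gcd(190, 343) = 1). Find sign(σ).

+1

Trace 64: π^k(64) = [64, 155, 295, 141, 36, 323, 316] for k=0..6.
The orbit structure of x ↦ 190x mod 343: 19 orbits of sizes [49, 49, 49, 49, 49, 49, 7, 7, 7, 7, 7, 7, 1, 1, 1, 1, 1, 1, 1].
Σ(ℓ_i−1) = 343−19 = 324; sign = (−1)^324 = +1.
Check: (190/343) = +1 by Zolotarev.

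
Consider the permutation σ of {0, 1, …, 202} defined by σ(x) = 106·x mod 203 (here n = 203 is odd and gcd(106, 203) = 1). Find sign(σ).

-1

Orbit of 64 under x↦106x: [64, 85, 78, 148, 57, 155, 190]… (length divides ord_203(106)).
The orbit structure of x ↦ 106x mod 203: 14 orbits of sizes [28, 28, 28, 28, 28, 28, 28, 1, 1, 1, 1, 1, 1, 1].
sign(π) = (−1)^{n − #cycles} = (−1)^{203−14} = (−1)^189 = -1.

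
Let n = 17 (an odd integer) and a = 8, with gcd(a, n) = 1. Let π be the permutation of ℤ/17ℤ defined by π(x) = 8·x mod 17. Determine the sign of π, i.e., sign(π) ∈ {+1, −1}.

Trace 13: π^k(13) = [13, 2, 16, 9, 4, 15, 1] for k=0..6.
π_8 has 3 disjoint cycles with lengths [8, 8, 1] on {0,…,16}.
Σ(ℓ_i−1) = 17−3 = 14; sign = (−1)^14 = +1.
Zolotarev: (8|17) = +1, matching the cycle-count sign.

+1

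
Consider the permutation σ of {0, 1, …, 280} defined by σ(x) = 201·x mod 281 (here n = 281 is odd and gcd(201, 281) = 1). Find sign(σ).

+1

Orbit of 16 under x↦201x: [16, 125, 116, 274, 279, 160, 126]… (length divides ord_281(201)).
3 cycles of lengths [140, 140, 1].
sign(π) = (−1)^{n − #cycles} = (−1)^{281−3} = (−1)^278 = +1.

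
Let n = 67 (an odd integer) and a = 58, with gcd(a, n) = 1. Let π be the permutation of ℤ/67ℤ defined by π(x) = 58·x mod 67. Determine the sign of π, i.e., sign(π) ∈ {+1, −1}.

Start at x=43: 43 → 15 → 66 → 9 → 53 → 59 → 5 → … (one orbit).
The orbit structure of x ↦ 58x mod 67: 4 orbits of sizes [22, 22, 22, 1].
Σ(ℓ_i−1) = 67−4 = 63; sign = (−1)^63 = -1.
Zolotarev: (58|67) = -1, matching the cycle-count sign.

-1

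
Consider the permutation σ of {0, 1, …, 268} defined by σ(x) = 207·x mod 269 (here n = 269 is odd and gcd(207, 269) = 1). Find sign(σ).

+1

Trace 105: π^k(105) = [105, 215, 120, 92, 214, 182, 14] for k=0..6.
The orbit structure of x ↦ 207x mod 269: 3 orbits of sizes [134, 134, 1].
With 3 cycles on 269 points, sign = (−1)^{269−3} = +1.
Check: (207/269) = +1 by Zolotarev.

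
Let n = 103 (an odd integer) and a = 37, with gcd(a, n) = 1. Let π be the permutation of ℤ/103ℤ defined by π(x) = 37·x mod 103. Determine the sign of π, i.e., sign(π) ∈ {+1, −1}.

-1

Orbit of 23 under x↦37x: [23, 27, 72, 89, 100, 95, 13]… (length divides ord_103(37)).
4 cycles of lengths [34, 34, 34, 1].
With 4 cycles on 103 points, sign = (−1)^{103−4} = -1.
Check: (37/103) = -1 by Zolotarev.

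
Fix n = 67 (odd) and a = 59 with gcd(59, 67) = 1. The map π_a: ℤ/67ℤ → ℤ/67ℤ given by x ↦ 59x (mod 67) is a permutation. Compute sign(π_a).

+1

Start at x=9: 9 → 62 → 40 → 15 → 14 → 22 → 25 → … (one orbit).
Cycle type of π: 11×6 + 1; total 7 cycles.
With 7 cycles on 67 points, sign = (−1)^{67−7} = +1.
The Jacobi symbol (59|67) = +1 (Zolotarev) agrees.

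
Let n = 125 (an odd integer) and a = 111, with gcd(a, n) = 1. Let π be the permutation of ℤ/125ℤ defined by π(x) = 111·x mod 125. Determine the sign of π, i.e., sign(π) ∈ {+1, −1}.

+1

Orbit of 51 under x↦111x: [51, 36, 121, 56, 91, 101, 86]… (length divides ord_125(111)).
Cycle type of π: 25×4 + 5×4 + 1×5; total 13 cycles.
With 13 cycles on 125 points, sign = (−1)^{125−13} = +1.
Check: (111/125) = +1 by Zolotarev.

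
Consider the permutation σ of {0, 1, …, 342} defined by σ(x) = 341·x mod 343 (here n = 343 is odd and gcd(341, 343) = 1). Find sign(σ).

Start at x=97: 97 → 149 → 45 → 253 → 180 → 326 → 34 → … (one orbit).
Cycle lengths of π_341 on ℤ/343ℤ: [294, 42, 6, 1]; 4 cycles in total.
Σ(ℓ_i−1) = 343−4 = 339; sign = (−1)^339 = -1.
The Jacobi symbol (341|343) = -1 (Zolotarev) agrees.

-1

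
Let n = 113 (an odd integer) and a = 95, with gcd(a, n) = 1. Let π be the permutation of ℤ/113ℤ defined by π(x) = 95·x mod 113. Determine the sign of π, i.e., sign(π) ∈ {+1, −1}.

Trace 112: π^k(112) = [112, 18, 15, 69, 1, 95, 98] for k=0..6.
15 cycles of lengths [8, 8, 8, 8, 8, 8, 8, 8, 8, 8, 8, 8, 8, 8, 1].
15 cycles on 113: each ℓ→(−1)^(ℓ−1), product (−1)^98 = +1.
(95|113)_J = +1 (Zolotarev's lemma cross-check).

+1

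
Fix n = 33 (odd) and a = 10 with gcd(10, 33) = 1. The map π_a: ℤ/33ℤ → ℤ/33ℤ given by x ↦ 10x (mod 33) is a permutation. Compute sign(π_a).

-1

Start at x=10: 10 → 1 → 10 (one orbit).
18 cycles of lengths [2, 2, 2, 2, 2, 2, 2, 2, 2, 2, 2, 2, 2, 2, 2, 1, 1, 1].
sign(π) = (−1)^{n − #cycles} = (−1)^{33−18} = (−1)^15 = -1.
The Jacobi symbol (10|33) = -1 (Zolotarev) agrees.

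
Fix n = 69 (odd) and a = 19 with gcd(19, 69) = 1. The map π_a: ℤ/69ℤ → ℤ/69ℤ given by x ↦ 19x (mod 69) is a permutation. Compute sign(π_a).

-1

Trace 16: π^k(16) = [16, 28, 49, 34, 25, 61, 55] for k=0..6.
π_19 has 6 disjoint cycles with lengths [22, 22, 22, 1, 1, 1] on {0,…,68}.
Σ(ℓ_i−1) = 69−6 = 63; sign = (−1)^63 = -1.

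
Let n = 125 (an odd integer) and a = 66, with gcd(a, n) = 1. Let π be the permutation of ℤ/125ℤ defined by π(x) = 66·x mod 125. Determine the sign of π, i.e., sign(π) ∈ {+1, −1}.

Trace 66: π^k(66) = [66, 106, 121, 111, 76, 16, 56] for k=0..6.
Cycle lengths of π_66 on ℤ/125ℤ: [25, 25, 25, 25, 5, 5, 5, 5, 1, 1, 1, 1, 1]; 13 cycles in total.
With 13 cycles on 125 points, sign = (−1)^{125−13} = +1.

+1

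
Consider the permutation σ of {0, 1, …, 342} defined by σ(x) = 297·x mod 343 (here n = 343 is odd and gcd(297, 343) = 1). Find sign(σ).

-1

Start at x=96: 96 → 43 → 80 → 93 → 181 → 249 → 208 → … (one orbit).
π_297 has 4 disjoint cycles with lengths [294, 42, 6, 1] on {0,…,342}.
Σ(ℓ_i−1) = 343−4 = 339; sign = (−1)^339 = -1.
(297|343)_J = -1 (Zolotarev's lemma cross-check).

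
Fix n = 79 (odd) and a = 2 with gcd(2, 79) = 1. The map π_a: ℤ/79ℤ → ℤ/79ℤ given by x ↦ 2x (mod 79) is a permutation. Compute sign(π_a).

+1

Orbit of 55 under x↦2x: [55, 31, 62, 45, 11, 22, 44]… (length divides ord_79(2)).
Decompose π into cycles: lengths [39, 39, 1] (3 cycles, including the fixed point 0).
n − c = 79 − 3 = 76; sign = (−1)^76 = +1.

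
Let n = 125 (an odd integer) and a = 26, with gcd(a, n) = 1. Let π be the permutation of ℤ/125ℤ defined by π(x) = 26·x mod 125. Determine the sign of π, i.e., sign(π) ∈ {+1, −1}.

+1

Start at x=26: 26 → 51 → 76 → 101 → 1 → 26 (one orbit).
Cycle type of π: 5×20 + 1×25; total 45 cycles.
n − c = 125 − 45 = 80; sign = (−1)^80 = +1.
The Jacobi symbol (26|125) = +1 (Zolotarev) agrees.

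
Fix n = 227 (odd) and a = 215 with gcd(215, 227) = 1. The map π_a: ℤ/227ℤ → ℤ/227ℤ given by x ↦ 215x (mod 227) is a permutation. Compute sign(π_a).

Trace 16: π^k(16) = [16, 35, 34, 46, 129, 41, 189] for k=0..6.
Cycle type of π: 226 + 1; total 2 cycles.
2 cycles on 227: each ℓ→(−1)^(ℓ−1), product (−1)^225 = -1.

-1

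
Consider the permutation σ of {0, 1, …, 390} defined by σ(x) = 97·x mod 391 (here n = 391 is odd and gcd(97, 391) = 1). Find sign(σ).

Start at x=182: 182 → 59 → 249 → 302 → 360 → 121 → 7 → … (one orbit).
Cycle lengths of π_97 on ℤ/391ℤ: [176, 176, 22, 16, 1]; 5 cycles in total.
391 − 5 = 386 transpositions; sign(π) = (−1)^386 = +1.
(97|391)_J = +1 (Zolotarev's lemma cross-check).

+1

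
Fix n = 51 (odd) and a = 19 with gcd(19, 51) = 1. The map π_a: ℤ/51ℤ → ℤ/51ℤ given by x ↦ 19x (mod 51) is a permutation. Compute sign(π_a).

Trace 43: π^k(43) = [43, 1, 19, 4, 25, 16, 49] for k=0..6.
The orbit structure of x ↦ 19x mod 51: 9 orbits of sizes [8, 8, 8, 8, 8, 8, 1, 1, 1].
n − c = 51 − 9 = 42; sign = (−1)^42 = +1.

+1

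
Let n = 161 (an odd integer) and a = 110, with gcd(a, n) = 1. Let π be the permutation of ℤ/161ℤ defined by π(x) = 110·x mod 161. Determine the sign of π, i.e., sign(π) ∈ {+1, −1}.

Orbit of 150 under x↦110x: [150, 78, 47, 18, 48, 128, 73]… (length divides ord_161(110)).
The orbit structure of x ↦ 110x mod 161: 6 orbits of sizes [66, 66, 11, 11, 6, 1].
6 cycles on 161: each ℓ→(−1)^(ℓ−1), product (−1)^155 = -1.
The Jacobi symbol (110|161) = -1 (Zolotarev) agrees.

-1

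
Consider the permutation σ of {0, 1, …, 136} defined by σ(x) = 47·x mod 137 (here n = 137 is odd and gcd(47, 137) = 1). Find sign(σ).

-1

Trace 41: π^k(41) = [41, 9, 12, 16, 67, 135, 43] for k=0..6.
Cycle lengths of π_47 on ℤ/137ℤ: [136, 1]; 2 cycles in total.
With 2 cycles on 137 points, sign = (−1)^{137−2} = -1.
Via Zolotarev, sign(π_{47}) = (47|137) = -1.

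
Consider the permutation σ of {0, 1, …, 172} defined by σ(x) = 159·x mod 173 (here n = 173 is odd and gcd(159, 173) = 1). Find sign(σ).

+1

Orbit of 21 under x↦159x: [21, 52, 137, 158, 37, 1, 159]… (length divides ord_173(159)).
3 cycles of lengths [86, 86, 1].
3 cycles on 173: each ℓ→(−1)^(ℓ−1), product (−1)^170 = +1.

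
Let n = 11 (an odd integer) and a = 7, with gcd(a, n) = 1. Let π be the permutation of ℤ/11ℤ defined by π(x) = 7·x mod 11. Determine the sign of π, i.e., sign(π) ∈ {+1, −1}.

Trace 5: π^k(5) = [5, 2, 3, 10, 4, 6, 9] for k=0..6.
The orbit structure of x ↦ 7x mod 11: 2 orbits of sizes [10, 1].
n − c = 11 − 2 = 9; sign = (−1)^9 = -1.

-1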